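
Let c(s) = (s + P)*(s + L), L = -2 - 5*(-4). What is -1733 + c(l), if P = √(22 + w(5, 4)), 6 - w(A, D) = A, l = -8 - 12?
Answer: -1693 - 2*√23 ≈ -1702.6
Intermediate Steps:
l = -20
w(A, D) = 6 - A
P = √23 (P = √(22 + (6 - 1*5)) = √(22 + (6 - 5)) = √(22 + 1) = √23 ≈ 4.7958)
L = 18 (L = -2 + 20 = 18)
c(s) = (18 + s)*(s + √23) (c(s) = (s + √23)*(s + 18) = (s + √23)*(18 + s) = (18 + s)*(s + √23))
-1733 + c(l) = -1733 + ((-20)² + 18*(-20) + 18*√23 - 20*√23) = -1733 + (400 - 360 + 18*√23 - 20*√23) = -1733 + (40 - 2*√23) = -1693 - 2*√23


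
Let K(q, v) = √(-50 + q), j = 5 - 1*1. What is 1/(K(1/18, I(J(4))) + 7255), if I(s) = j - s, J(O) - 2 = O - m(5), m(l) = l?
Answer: 130590/947431349 - 3*I*√1798/947431349 ≈ 0.00013784 - 1.3427e-7*I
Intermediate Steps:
j = 4 (j = 5 - 1 = 4)
J(O) = -3 + O (J(O) = 2 + (O - 1*5) = 2 + (O - 5) = 2 + (-5 + O) = -3 + O)
I(s) = 4 - s
1/(K(1/18, I(J(4))) + 7255) = 1/(√(-50 + 1/18) + 7255) = 1/(√(-899/18) + 7255) = 1/(I*√1798/6 + 7255) = 1/(7255 + I*√1798/6)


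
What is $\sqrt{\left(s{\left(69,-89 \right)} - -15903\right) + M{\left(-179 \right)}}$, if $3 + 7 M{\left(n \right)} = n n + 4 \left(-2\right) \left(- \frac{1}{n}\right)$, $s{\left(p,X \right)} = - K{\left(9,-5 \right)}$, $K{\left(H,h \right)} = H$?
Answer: $\frac{2 \sqrt{8034854982}}{1253} \approx 143.08$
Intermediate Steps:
$s{\left(p,X \right)} = -9$ ($s{\left(p,X \right)} = \left(-1\right) 9 = -9$)
$M{\left(n \right)} = - \frac{3}{7} + \frac{n^{2}}{7} + \frac{8}{7 n}$ ($M{\left(n \right)} = - \frac{3}{7} + \frac{n n + 4 \left(-2\right) \left(- \frac{1}{n}\right)}{7} = - \frac{3}{7} + \frac{n^{2} - 8 \left(- \frac{1}{n}\right)}{7} = - \frac{3}{7} + \frac{n^{2} + \frac{8}{n}}{7} = - \frac{3}{7} + \left(\frac{n^{2}}{7} + \frac{8}{7 n}\right) = - \frac{3}{7} + \frac{n^{2}}{7} + \frac{8}{7 n}$)
$\sqrt{\left(s{\left(69,-89 \right)} - -15903\right) + M{\left(-179 \right)}} = \sqrt{\left(-9 - -15903\right) + \frac{8 - 179 \left(-3 + \left(-179\right)^{2}\right)}{7 \left(-179\right)}} = \sqrt{\left(-9 + 15903\right) + \frac{1}{7} \left(- \frac{1}{179}\right) \left(8 - 179 \left(-3 + 32041\right)\right)} = \sqrt{15894 + \frac{1}{7} \left(- \frac{1}{179}\right) \left(8 - 5734802\right)} = \sqrt{15894 + \frac{1}{7} \left(- \frac{1}{179}\right) \left(-5734794\right)} = \sqrt{15894 + \frac{5734794}{1253}} = \sqrt{\frac{25649976}{1253}} = \frac{2 \sqrt{8034854982}}{1253}$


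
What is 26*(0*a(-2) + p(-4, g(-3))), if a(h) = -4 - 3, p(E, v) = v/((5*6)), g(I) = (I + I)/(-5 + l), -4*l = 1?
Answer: 104/105 ≈ 0.99048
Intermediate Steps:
l = -¼ (l = -¼*1 = -¼ ≈ -0.25000)
g(I) = -8*I/21 (g(I) = (I + I)/(-5 - ¼) = (2*I)/(-21/4) = (2*I)*(-4/21) = -8*I/21)
p(E, v) = v/30
a(h) = -7
26*(0*a(-2) + p(-4, g(-3))) = 26*(0*(-7) + (-8/21*(-3))/30) = 26*(0 + (1/30)*(8/7)) = 26*(0 + 4/105) = 26*(4/105) = 104/105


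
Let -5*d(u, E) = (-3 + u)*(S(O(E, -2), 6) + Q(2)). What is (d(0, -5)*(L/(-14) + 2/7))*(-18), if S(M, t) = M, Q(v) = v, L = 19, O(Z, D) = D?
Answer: 0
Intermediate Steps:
d(u, E) = 0 (d(u, E) = -(-3 + u)*(-2 + 2)/5 = -(-3 + u)*0/5 = -⅕*0 = 0)
(d(0, -5)*(L/(-14) + 2/7))*(-18) = (0*(19/(-14) + 2/7))*(-18) = (0*(19*(-1/14) + 2*(⅐)))*(-18) = (0*(-19/14 + 2/7))*(-18) = (0*(-15/14))*(-18) = 0*(-18) = 0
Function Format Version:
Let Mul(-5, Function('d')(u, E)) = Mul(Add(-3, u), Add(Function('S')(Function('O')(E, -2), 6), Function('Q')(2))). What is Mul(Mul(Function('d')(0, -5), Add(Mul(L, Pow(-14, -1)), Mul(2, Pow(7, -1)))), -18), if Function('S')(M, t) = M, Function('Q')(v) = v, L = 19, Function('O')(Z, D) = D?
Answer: 0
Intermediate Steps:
Function('d')(u, E) = 0 (Function('d')(u, E) = Mul(Rational(-1, 5), Mul(Add(-3, u), Add(-2, 2))) = Mul(Rational(-1, 5), Mul(Add(-3, u), 0)) = Mul(Rational(-1, 5), 0) = 0)
Mul(Mul(Function('d')(0, -5), Add(Mul(L, Pow(-14, -1)), Mul(2, Pow(7, -1)))), -18) = Mul(Mul(0, Add(Mul(19, Pow(-14, -1)), Mul(2, Pow(7, -1)))), -18) = Mul(Mul(0, Add(Mul(19, Rational(-1, 14)), Mul(2, Rational(1, 7)))), -18) = Mul(Mul(0, Add(Rational(-19, 14), Rational(2, 7))), -18) = Mul(Mul(0, Rational(-15, 14)), -18) = Mul(0, -18) = 0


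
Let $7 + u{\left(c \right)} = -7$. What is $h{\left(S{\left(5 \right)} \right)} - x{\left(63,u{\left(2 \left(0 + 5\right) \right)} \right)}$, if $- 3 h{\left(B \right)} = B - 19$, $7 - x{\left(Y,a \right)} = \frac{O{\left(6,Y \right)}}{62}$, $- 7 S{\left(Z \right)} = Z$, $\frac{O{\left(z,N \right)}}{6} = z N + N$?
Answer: $\frac{9168}{217} \approx 42.249$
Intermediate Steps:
$O{\left(z,N \right)} = 6 N + 6 N z$ ($O{\left(z,N \right)} = 6 \left(z N + N\right) = 6 \left(N z + N\right) = 6 \left(N + N z\right) = 6 N + 6 N z$)
$S{\left(Z \right)} = - \frac{Z}{7}$
$u{\left(c \right)} = -14$ ($u{\left(c \right)} = -7 - 7 = -14$)
$x{\left(Y,a \right)} = 7 - \frac{21 Y}{31}$ ($x{\left(Y,a \right)} = 7 - \frac{6 Y \left(1 + 6\right)}{62} = 7 - 6 Y 7 \cdot \frac{1}{62} = 7 - 42 Y \frac{1}{62} = 7 - \frac{21 Y}{31}$)
$h{\left(B \right)} = \frac{19}{3} - \frac{B}{3}$ ($h{\left(B \right)} = - \frac{B - 19}{3} = - \frac{-19 + B}{3} = \frac{19}{3} - \frac{B}{3}$)
$h{\left(S{\left(5 \right)} \right)} - x{\left(63,u{\left(2 \left(0 + 5\right) \right)} \right)} = \left(\frac{19}{3} - \frac{\left(- \frac{1}{7}\right) 5}{3}\right) - \left(7 - \frac{1323}{31}\right) = \left(\frac{19}{3} - - \frac{5}{21}\right) - \left(7 - \frac{1323}{31}\right) = \left(\frac{19}{3} + \frac{5}{21}\right) - - \frac{1106}{31} = \frac{46}{7} + \frac{1106}{31} = \frac{9168}{217}$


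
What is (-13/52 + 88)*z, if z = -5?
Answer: -1755/4 ≈ -438.75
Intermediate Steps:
(-13/52 + 88)*z = (-13/52 + 88)*(-5) = (-13*1/52 + 88)*(-5) = (-¼ + 88)*(-5) = (351/4)*(-5) = -1755/4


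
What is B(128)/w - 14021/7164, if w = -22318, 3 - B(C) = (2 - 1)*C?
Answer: -156012589/79943076 ≈ -1.9515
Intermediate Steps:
B(C) = 3 - C (B(C) = 3 - (2 - 1)*C = 3 - C)
B(128)/w - 14021/7164 = (3 - 1*128)/(-22318) - 14021/7164 = (3 - 128)*(-1/22318) - 14021*1/7164 = -125*(-1/22318) - 14021/7164 = 125/22318 - 14021/7164 = -156012589/79943076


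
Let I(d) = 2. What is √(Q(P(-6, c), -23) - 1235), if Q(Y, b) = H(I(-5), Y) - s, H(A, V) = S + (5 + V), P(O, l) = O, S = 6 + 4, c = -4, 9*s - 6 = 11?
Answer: I*√11051/3 ≈ 35.041*I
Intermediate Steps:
s = 17/9 (s = ⅔ + (⅑)*11 = ⅔ + 11/9 = 17/9 ≈ 1.8889)
S = 10
H(A, V) = 15 + V (H(A, V) = 10 + (5 + V) = 15 + V)
Q(Y, b) = 118/9 + Y (Q(Y, b) = (15 + Y) - 1*17/9 = (15 + Y) - 17/9 = 118/9 + Y)
√(Q(P(-6, c), -23) - 1235) = √((118/9 - 6) - 1235) = √(64/9 - 1235) = √(-11051/9) = I*√11051/3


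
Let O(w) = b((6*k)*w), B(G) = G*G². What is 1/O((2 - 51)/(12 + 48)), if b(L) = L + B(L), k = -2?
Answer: 125/118874 ≈ 0.0010515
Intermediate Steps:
B(G) = G³
b(L) = L + L³
O(w) = -1728*w³ - 12*w (O(w) = (6*(-2))*w + ((6*(-2))*w)³ = -12*w + (-12*w)³ = -12*w - 1728*w³ = -1728*w³ - 12*w)
1/O((2 - 51)/(12 + 48)) = 1/(-1728*(2 - 51)³/(12 + 48)³ - 12*(2 - 51)/(12 + 48)) = 1/(-1728*(-49/60)³ - (-588)/60) = 1/(-1728*(-49*1/60)³ - (-588)/60) = 1/(-1728*(-49/60)³ - 12*(-49/60)) = 1/(-1728*(-117649/216000) + 49/5) = 1/(117649/125 + 49/5) = 1/(118874/125) = 125/118874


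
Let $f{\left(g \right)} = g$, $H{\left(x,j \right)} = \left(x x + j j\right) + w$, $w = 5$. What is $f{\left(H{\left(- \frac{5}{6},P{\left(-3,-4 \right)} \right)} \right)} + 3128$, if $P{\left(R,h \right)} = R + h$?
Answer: $\frac{114577}{36} \approx 3182.7$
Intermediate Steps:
$H{\left(x,j \right)} = 5 + j^{2} + x^{2}$ ($H{\left(x,j \right)} = \left(x x + j j\right) + 5 = \left(x^{2} + j^{2}\right) + 5 = \left(j^{2} + x^{2}\right) + 5 = 5 + j^{2} + x^{2}$)
$f{\left(H{\left(- \frac{5}{6},P{\left(-3,-4 \right)} \right)} \right)} + 3128 = \left(5 + \left(-3 - 4\right)^{2} + \left(- \frac{5}{6}\right)^{2}\right) + 3128 = \left(5 + \left(-7\right)^{2} + \left(\left(-5\right) \frac{1}{6}\right)^{2}\right) + 3128 = \left(5 + 49 + \left(- \frac{5}{6}\right)^{2}\right) + 3128 = \left(5 + 49 + \frac{25}{36}\right) + 3128 = \frac{1969}{36} + 3128 = \frac{114577}{36}$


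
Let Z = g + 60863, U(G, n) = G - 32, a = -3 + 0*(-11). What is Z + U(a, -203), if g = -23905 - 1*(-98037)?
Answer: 134960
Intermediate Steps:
a = -3 (a = -3 + 0 = -3)
g = 74132 (g = -23905 + 98037 = 74132)
U(G, n) = -32 + G
Z = 134995 (Z = 74132 + 60863 = 134995)
Z + U(a, -203) = 134995 + (-32 - 3) = 134995 - 35 = 134960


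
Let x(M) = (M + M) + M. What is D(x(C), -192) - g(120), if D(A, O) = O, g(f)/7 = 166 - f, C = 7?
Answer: -514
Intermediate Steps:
g(f) = 1162 - 7*f (g(f) = 7*(166 - f) = 1162 - 7*f)
x(M) = 3*M (x(M) = 2*M + M = 3*M)
D(x(C), -192) - g(120) = -192 - (1162 - 7*120) = -192 - (1162 - 840) = -192 - 1*322 = -192 - 322 = -514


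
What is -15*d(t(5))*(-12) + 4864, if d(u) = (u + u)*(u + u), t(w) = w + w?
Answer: 76864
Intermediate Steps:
t(w) = 2*w
d(u) = 4*u² (d(u) = (2*u)*(2*u) = 4*u²)
-15*d(t(5))*(-12) + 4864 = -60*(2*5)²*(-12) + 4864 = -60*10²*(-12) + 4864 = -60*100*(-12) + 4864 = -15*400*(-12) + 4864 = -6000*(-12) + 4864 = 72000 + 4864 = 76864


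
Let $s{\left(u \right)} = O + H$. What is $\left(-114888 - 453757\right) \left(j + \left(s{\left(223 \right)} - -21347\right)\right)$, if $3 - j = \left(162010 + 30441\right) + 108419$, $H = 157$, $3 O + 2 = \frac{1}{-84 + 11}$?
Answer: $\frac{11596689102460}{73} \approx 1.5886 \cdot 10^{11}$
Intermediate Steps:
$O = - \frac{49}{73}$ ($O = - \frac{2}{3} + \frac{1}{3 \left(-84 + 11\right)} = - \frac{2}{3} + \frac{1}{3 \left(-73\right)} = - \frac{2}{3} + \frac{1}{3} \left(- \frac{1}{73}\right) = - \frac{2}{3} - \frac{1}{219} = - \frac{49}{73} \approx -0.67123$)
$s{\left(u \right)} = \frac{11412}{73}$ ($s{\left(u \right)} = - \frac{49}{73} + 157 = \frac{11412}{73}$)
$j = -300867$ ($j = 3 - \left(\left(162010 + 30441\right) + 108419\right) = 3 - \left(192451 + 108419\right) = 3 - 300870 = -300867$)
$\left(-114888 - 453757\right) \left(j + \left(s{\left(223 \right)} - -21347\right)\right) = \left(-114888 - 453757\right) \left(-300867 + \left(\frac{11412}{73} - -21347\right)\right) = - 568645 \left(-300867 + \left(\frac{11412}{73} + 21347\right)\right) = - 568645 \left(-300867 + \frac{1569743}{73}\right) = \left(-568645\right) \left(- \frac{20393548}{73}\right) = \frac{11596689102460}{73}$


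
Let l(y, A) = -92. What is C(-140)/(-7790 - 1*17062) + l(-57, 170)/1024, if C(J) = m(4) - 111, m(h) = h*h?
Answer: -7201/83712 ≈ -0.086021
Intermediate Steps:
m(h) = h²
C(J) = -95 (C(J) = 4² - 111 = 16 - 111 = -95)
C(-140)/(-7790 - 1*17062) + l(-57, 170)/1024 = -95/(-7790 - 1*17062) - 92/1024 = -95/(-7790 - 17062) - 92*1/1024 = -95/(-24852) - 23/256 = -95*(-1/24852) - 23/256 = 5/1308 - 23/256 = -7201/83712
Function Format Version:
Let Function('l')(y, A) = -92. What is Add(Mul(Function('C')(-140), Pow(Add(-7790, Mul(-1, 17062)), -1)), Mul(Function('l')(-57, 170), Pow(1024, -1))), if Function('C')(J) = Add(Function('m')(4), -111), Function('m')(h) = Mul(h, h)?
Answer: Rational(-7201, 83712) ≈ -0.086021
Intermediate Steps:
Function('m')(h) = Pow(h, 2)
Function('C')(J) = -95 (Function('C')(J) = Add(Pow(4, 2), -111) = Add(16, -111) = -95)
Add(Mul(Function('C')(-140), Pow(Add(-7790, Mul(-1, 17062)), -1)), Mul(Function('l')(-57, 170), Pow(1024, -1))) = Add(Mul(-95, Pow(Add(-7790, Mul(-1, 17062)), -1)), Mul(-92, Pow(1024, -1))) = Add(Mul(-95, Pow(Add(-7790, -17062), -1)), Mul(-92, Rational(1, 1024))) = Add(Mul(-95, Pow(-24852, -1)), Rational(-23, 256)) = Add(Mul(-95, Rational(-1, 24852)), Rational(-23, 256)) = Add(Rational(5, 1308), Rational(-23, 256)) = Rational(-7201, 83712)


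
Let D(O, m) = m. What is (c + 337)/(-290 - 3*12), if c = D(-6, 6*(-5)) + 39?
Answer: -173/163 ≈ -1.0613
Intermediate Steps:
c = 9 (c = 6*(-5) + 39 = -30 + 39 = 9)
(c + 337)/(-290 - 3*12) = (9 + 337)/(-290 - 3*12) = 346/(-290 - 36) = 346/(-326) = 346*(-1/326) = -173/163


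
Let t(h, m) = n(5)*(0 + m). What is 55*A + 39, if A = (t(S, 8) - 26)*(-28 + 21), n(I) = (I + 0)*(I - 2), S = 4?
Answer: -36151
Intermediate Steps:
n(I) = I*(-2 + I)
t(h, m) = 15*m (t(h, m) = (5*(-2 + 5))*(0 + m) = (5*3)*m = 15*m)
A = -658 (A = (15*8 - 26)*(-28 + 21) = (120 - 26)*(-7) = 94*(-7) = -658)
55*A + 39 = 55*(-658) + 39 = -36190 + 39 = -36151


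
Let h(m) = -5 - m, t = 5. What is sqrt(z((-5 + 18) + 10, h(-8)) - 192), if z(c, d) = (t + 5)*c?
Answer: sqrt(38) ≈ 6.1644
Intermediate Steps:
z(c, d) = 10*c (z(c, d) = (5 + 5)*c = 10*c)
sqrt(z((-5 + 18) + 10, h(-8)) - 192) = sqrt(10*((-5 + 18) + 10) - 192) = sqrt(10*(13 + 10) - 192) = sqrt(10*23 - 192) = sqrt(230 - 192) = sqrt(38)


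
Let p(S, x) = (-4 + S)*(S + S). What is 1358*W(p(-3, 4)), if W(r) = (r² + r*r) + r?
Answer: 4848060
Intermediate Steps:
p(S, x) = 2*S*(-4 + S) (p(S, x) = (-4 + S)*(2*S) = 2*S*(-4 + S))
W(r) = r + 2*r² (W(r) = (r² + r²) + r = 2*r² + r = r + 2*r²)
1358*W(p(-3, 4)) = 1358*((2*(-3)*(-4 - 3))*(1 + 2*(2*(-3)*(-4 - 3)))) = 1358*((2*(-3)*(-7))*(1 + 2*(2*(-3)*(-7)))) = 1358*(42*(1 + 2*42)) = 1358*(42*(1 + 84)) = 1358*(42*85) = 1358*3570 = 4848060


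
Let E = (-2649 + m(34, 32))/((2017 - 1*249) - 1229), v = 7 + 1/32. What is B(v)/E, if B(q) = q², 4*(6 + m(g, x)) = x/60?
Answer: -58471875/5825536 ≈ -10.037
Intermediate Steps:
m(g, x) = -6 + x/240 (m(g, x) = -6 + (x/60)/4 = -6 + x/240)
v = 225/32 (v = 7 + 1/32 = 225/32 ≈ 7.0313)
E = -5689/1155 (E = (-2649 + (-6 + (1/240)*32))/((2017 - 1*249) - 1229) = (-2649 + (-6 + 2/15))/((2017 - 249) - 1229) = (-2649 - 88/15)/(1768 - 1229) = -39823/15/539 = -39823/15*1/539 = -5689/1155 ≈ -4.9255)
B(v)/E = (225/32)²/(-5689/1155) = (50625/1024)*(-1155/5689) = -58471875/5825536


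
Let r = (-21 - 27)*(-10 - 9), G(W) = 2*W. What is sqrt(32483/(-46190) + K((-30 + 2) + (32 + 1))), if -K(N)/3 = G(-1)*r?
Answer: sqrt(11673099709430)/46190 ≈ 73.968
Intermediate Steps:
r = 912 (r = -48*(-19) = 912)
K(N) = 5472 (K(N) = -3*2*(-1)*912 = -(-6)*912 = -3*(-1824) = 5472)
sqrt(32483/(-46190) + K((-30 + 2) + (32 + 1))) = sqrt(32483/(-46190) + 5472) = sqrt(32483*(-1/46190) + 5472) = sqrt(-32483/46190 + 5472) = sqrt(252719197/46190) = sqrt(11673099709430)/46190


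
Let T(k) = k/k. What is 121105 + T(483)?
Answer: 121106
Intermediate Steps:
T(k) = 1
121105 + T(483) = 121105 + 1 = 121106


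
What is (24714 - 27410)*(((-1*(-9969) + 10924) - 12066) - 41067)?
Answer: 86919040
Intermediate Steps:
(24714 - 27410)*(((-1*(-9969) + 10924) - 12066) - 41067) = -2696*(((9969 + 10924) - 12066) - 41067) = -2696*((20893 - 12066) - 41067) = -2696*(8827 - 41067) = -2696*(-32240) = 86919040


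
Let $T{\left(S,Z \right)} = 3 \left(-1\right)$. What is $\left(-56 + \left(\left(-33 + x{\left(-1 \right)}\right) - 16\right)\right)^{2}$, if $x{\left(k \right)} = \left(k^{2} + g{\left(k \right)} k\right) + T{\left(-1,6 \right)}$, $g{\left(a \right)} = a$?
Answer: $11236$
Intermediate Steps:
$T{\left(S,Z \right)} = -3$
$x{\left(k \right)} = -3 + 2 k^{2}$ ($x{\left(k \right)} = \left(k^{2} + k k\right) - 3 = \left(k^{2} + k^{2}\right) - 3 = 2 k^{2} - 3 = -3 + 2 k^{2}$)
$\left(-56 + \left(\left(-33 + x{\left(-1 \right)}\right) - 16\right)\right)^{2} = \left(-56 - 50\right)^{2} = \left(-106\right)^{2} = 11236$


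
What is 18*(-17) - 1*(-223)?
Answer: -83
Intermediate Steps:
18*(-17) - 1*(-223) = -306 + 223 = -83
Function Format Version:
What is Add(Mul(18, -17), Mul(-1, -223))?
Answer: -83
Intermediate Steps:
Add(Mul(18, -17), Mul(-1, -223)) = Add(-306, 223) = -83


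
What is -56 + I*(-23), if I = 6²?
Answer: -884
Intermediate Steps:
I = 36
-56 + I*(-23) = -56 + 36*(-23) = -56 - 828 = -884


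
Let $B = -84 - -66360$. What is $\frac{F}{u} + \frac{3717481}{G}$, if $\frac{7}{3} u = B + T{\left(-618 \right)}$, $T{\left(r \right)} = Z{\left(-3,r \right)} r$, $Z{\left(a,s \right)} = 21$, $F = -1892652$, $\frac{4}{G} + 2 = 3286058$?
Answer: $\frac{11626435946177396}{3807} \approx 3.054 \cdot 10^{12}$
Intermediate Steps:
$G = \frac{1}{821514}$ ($G = \frac{4}{-2 + 3286058} = \frac{4}{3286056} = 4 \cdot \frac{1}{3286056} = \frac{1}{821514} \approx 1.2173 \cdot 10^{-6}$)
$B = 66276$ ($B = -84 + 66360 = 66276$)
$T{\left(r \right)} = 21 r$
$u = 22842$ ($u = \frac{3 \left(66276 + 21 \left(-618\right)\right)}{7} = \frac{3 \left(66276 - 12978\right)}{7} = \frac{3}{7} \cdot 53298 = 22842$)
$\frac{F}{u} + \frac{3717481}{G} = - \frac{1892652}{22842} + 3717481 \frac{1}{\frac{1}{821514}} = \left(-1892652\right) \frac{1}{22842} + 3717481 \cdot 821514 = - \frac{315442}{3807} + 3053962686234 = \frac{11626435946177396}{3807}$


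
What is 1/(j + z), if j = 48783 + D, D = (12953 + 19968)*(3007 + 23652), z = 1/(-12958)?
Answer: 12958/11373103417675 ≈ 1.1394e-9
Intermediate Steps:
z = -1/12958 ≈ -7.7172e-5
D = 877640939 (D = 32921*26659 = 877640939)
j = 877689722 (j = 48783 + 877640939 = 877689722)
1/(j + z) = 1/(877689722 - 1/12958) = 1/(11373103417675/12958) = 12958/11373103417675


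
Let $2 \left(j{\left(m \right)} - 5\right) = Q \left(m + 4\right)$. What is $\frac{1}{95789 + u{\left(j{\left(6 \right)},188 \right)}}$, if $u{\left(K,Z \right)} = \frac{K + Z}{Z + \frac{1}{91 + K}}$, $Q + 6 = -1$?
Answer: $\frac{11469}{1098613679} \approx 1.044 \cdot 10^{-5}$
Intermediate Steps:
$Q = -7$ ($Q = -6 - 1 = -7$)
$j{\left(m \right)} = -9 - \frac{7 m}{2}$ ($j{\left(m \right)} = 5 + \frac{\left(-7\right) \left(m + 4\right)}{2} = 5 + \frac{\left(-7\right) \left(4 + m\right)}{2} = 5 + \frac{-28 - 7 m}{2} = 5 - \left(14 + \frac{7 m}{2}\right) = -9 - \frac{7 m}{2}$)
$u{\left(K,Z \right)} = \frac{K + Z}{Z + \frac{1}{91 + K}}$
$\frac{1}{95789 + u{\left(j{\left(6 \right)},188 \right)}} = \frac{1}{95789 + \frac{\left(-9 - 21\right)^{2} + 91 \left(-9 - 21\right) + 91 \cdot 188 + \left(-9 - 21\right) 188}{1 + 91 \cdot 188 + \left(-9 - 21\right) 188}} = \frac{1}{95789 + \frac{\left(-9 - 21\right)^{2} + 91 \left(-9 - 21\right) + 17108 + \left(-9 - 21\right) 188}{1 + 17108 + \left(-9 - 21\right) 188}} = \frac{1}{95789 + \frac{\left(-30\right)^{2} + 91 \left(-30\right) + 17108 - 5640}{1 + 17108 - 5640}} = \frac{1}{95789 + \frac{900 - 2730 + 17108 - 5640}{1 + 17108 - 5640}} = \frac{1}{95789 + \frac{1}{11469} \cdot 9638} = \frac{1}{95789 + \frac{9638}{11469}} = \frac{1}{\frac{1098613679}{11469}} = \frac{11469}{1098613679}$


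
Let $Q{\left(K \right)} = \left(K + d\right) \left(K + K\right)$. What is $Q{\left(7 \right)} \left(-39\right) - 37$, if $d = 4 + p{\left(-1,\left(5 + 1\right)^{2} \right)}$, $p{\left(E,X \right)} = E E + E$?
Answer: $-6043$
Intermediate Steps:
$p{\left(E,X \right)} = E + E^{2}$ ($p{\left(E,X \right)} = E^{2} + E = E + E^{2}$)
$d = 4$ ($d = 4 - \left(1 - 1\right) = 4 - 0 = 4 + 0 = 4$)
$Q{\left(K \right)} = 2 K \left(4 + K\right)$ ($Q{\left(K \right)} = \left(K + 4\right) \left(K + K\right) = \left(4 + K\right) 2 K = 2 K \left(4 + K\right)$)
$Q{\left(7 \right)} \left(-39\right) - 37 = 2 \cdot 7 \left(4 + 7\right) \left(-39\right) - 37 = 2 \cdot 7 \cdot 11 \left(-39\right) - 37 = 154 \left(-39\right) - 37 = -6006 - 37 = -6043$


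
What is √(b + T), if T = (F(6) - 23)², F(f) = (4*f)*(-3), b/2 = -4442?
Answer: √141 ≈ 11.874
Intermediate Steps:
b = -8884 (b = 2*(-4442) = -8884)
F(f) = -12*f
T = 9025 (T = (-12*6 - 23)² = (-72 - 23)² = (-95)² = 9025)
√(b + T) = √(-8884 + 9025) = √141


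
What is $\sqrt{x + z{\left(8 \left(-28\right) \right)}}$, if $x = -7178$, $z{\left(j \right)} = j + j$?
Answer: $i \sqrt{7626} \approx 87.327 i$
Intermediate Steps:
$z{\left(j \right)} = 2 j$
$\sqrt{x + z{\left(8 \left(-28\right) \right)}} = \sqrt{-7178 + 2 \cdot 8 \left(-28\right)} = \sqrt{-7178 + 2 \left(-224\right)} = \sqrt{-7178 - 448} = \sqrt{-7626} = i \sqrt{7626}$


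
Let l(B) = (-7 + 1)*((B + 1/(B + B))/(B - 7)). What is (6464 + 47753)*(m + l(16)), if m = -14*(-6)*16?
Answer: 1156611261/16 ≈ 7.2288e+7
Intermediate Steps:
m = 1344 (m = 84*16 = 1344)
l(B) = -6*(B + 1/(2*B))/(-7 + B)
(6464 + 47753)*(m + l(16)) = (6464 + 47753)*(1344 + 3*(-1 - 2*16²)/(16*(-7 + 16))) = 54217*(1344 + 3*(1/16)*(-1 - 2*256)/9) = 54217*(1344 + 3*(1/16)*(⅑)*(-1 - 512)) = 54217*(1344 + 3*(1/16)*(⅑)*(-513)) = 54217*(1344 - 171/16) = 54217*(21333/16) = 1156611261/16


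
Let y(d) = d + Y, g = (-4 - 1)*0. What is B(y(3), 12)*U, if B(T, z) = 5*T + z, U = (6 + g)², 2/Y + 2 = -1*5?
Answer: 6444/7 ≈ 920.57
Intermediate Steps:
Y = -2/7 (Y = 2/(-2 - 1*5) = 2/(-2 - 5) = 2/(-7) = 2*(-⅐) = -2/7 ≈ -0.28571)
g = 0 (g = -5*0 = 0)
U = 36 (U = (6 + 0)² = 6² = 36)
y(d) = -2/7 + d (y(d) = d - 2/7 = -2/7 + d)
B(T, z) = z + 5*T
B(y(3), 12)*U = (12 + 5*(-2/7 + 3))*36 = (12 + 5*(19/7))*36 = (12 + 95/7)*36 = (179/7)*36 = 6444/7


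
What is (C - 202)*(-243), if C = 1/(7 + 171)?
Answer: 8737065/178 ≈ 49085.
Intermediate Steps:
C = 1/178 ≈ 0.0056180
(C - 202)*(-243) = (1/178 - 202)*(-243) = -35955/178*(-243) = 8737065/178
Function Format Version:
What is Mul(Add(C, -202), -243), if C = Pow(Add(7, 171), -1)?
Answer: Rational(8737065, 178) ≈ 49085.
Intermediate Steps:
C = Rational(1, 178) (C = Pow(178, -1) = Rational(1, 178) ≈ 0.0056180)
Mul(Add(C, -202), -243) = Mul(Add(Rational(1, 178), -202), -243) = Mul(Rational(-35955, 178), -243) = Rational(8737065, 178)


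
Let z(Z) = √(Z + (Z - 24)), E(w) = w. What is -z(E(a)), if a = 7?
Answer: -I*√10 ≈ -3.1623*I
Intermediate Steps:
z(Z) = √(-24 + 2*Z) (z(Z) = √(Z + (-24 + Z)) = √(-24 + 2*Z))
-z(E(a)) = -√(-24 + 2*7) = -√(-24 + 14) = -√(-10) = -I*√10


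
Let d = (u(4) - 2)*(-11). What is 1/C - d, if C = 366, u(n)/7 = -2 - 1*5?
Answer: -205325/366 ≈ -561.00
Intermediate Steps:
u(n) = -49 (u(n) = 7*(-2 - 1*5) = 7*(-2 - 5) = 7*(-7) = -49)
d = 561 (d = (-49 - 2)*(-11) = -51*(-11) = 561)
1/C - d = 1/366 - 1*561 = 1/366 - 561 = -205325/366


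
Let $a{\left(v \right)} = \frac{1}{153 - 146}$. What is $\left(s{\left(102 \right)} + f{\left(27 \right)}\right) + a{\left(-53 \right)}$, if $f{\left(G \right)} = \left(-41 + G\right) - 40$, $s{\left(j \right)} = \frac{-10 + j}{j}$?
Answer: $- \frac{18905}{357} \approx -52.955$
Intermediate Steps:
$a{\left(v \right)} = \frac{1}{7}$
$s{\left(j \right)} = \frac{-10 + j}{j}$
$f{\left(G \right)} = -81 + G$
$\left(s{\left(102 \right)} + f{\left(27 \right)}\right) + a{\left(-53 \right)} = \left(\frac{-10 + 102}{102} + \left(-81 + 27\right)\right) + \frac{1}{7} = \left(\frac{1}{102} \cdot 92 - 54\right) + \frac{1}{7} = \left(\frac{46}{51} - 54\right) + \frac{1}{7} = - \frac{2708}{51} + \frac{1}{7} = - \frac{18905}{357}$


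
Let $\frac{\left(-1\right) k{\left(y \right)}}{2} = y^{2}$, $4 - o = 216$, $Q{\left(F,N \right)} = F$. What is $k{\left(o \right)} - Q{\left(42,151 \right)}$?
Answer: $-89930$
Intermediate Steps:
$o = -212$ ($o = 4 - 216 = -212$)
$k{\left(y \right)} = - 2 y^{2}$
$k{\left(o \right)} - Q{\left(42,151 \right)} = - 2 \left(-212\right)^{2} - 42 = \left(-2\right) 44944 - 42 = -89888 - 42 = -89930$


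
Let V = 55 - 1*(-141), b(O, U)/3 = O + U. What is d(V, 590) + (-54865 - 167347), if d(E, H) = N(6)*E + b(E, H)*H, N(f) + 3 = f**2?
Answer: 1175476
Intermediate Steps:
b(O, U) = 3*O + 3*U (b(O, U) = 3*(O + U) = 3*O + 3*U)
N(f) = -3 + f**2
V = 196 (V = 55 + 141 = 196)
d(E, H) = 33*E + H*(3*E + 3*H) (d(E, H) = (-3 + 6**2)*E + (3*E + 3*H)*H = (-3 + 36)*E + H*(3*E + 3*H) = 33*E + H*(3*E + 3*H))
d(V, 590) + (-54865 - 167347) = (33*196 + 3*590*(196 + 590)) + (-54865 - 167347) = (6468 + 3*590*786) - 222212 = (6468 + 1391220) - 222212 = 1397688 - 222212 = 1175476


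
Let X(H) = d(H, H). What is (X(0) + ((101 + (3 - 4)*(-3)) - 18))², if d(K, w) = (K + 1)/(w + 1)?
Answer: 7569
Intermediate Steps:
d(K, w) = (1 + K)/(1 + w)
X(H) = 1 (X(H) = (1 + H)/(1 + H) = 1)
(X(0) + ((101 + (3 - 4)*(-3)) - 18))² = (1 + ((101 + (3 - 4)*(-3)) - 18))² = (1 + ((101 - 1*(-3)) - 18))² = (1 + ((101 + 3) - 18))² = (1 + (104 - 18))² = (1 + 86)² = 87² = 7569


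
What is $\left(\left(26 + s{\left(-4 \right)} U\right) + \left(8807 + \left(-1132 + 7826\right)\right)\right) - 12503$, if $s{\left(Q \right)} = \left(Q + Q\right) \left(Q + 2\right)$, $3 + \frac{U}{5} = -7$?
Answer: $2224$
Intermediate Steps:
$U = -50$ ($U = -15 + 5 \left(-7\right) = -15 - 35 = -50$)
$s{\left(Q \right)} = 2 Q \left(2 + Q\right)$
$\left(\left(26 + s{\left(-4 \right)} U\right) + \left(8807 + \left(-1132 + 7826\right)\right)\right) - 12503 = \left(\left(26 + 2 \left(-4\right) \left(2 - 4\right) \left(-50\right)\right) + \left(8807 + \left(-1132 + 7826\right)\right)\right) - 12503 = \left(\left(26 + 2 \left(-4\right) \left(-2\right) \left(-50\right)\right) + \left(8807 + 6694\right)\right) - 12503 = \left(\left(26 + 16 \left(-50\right)\right) + 15501\right) - 12503 = \left(\left(26 - 800\right) + 15501\right) - 12503 = \left(-774 + 15501\right) - 12503 = 14727 - 12503 = 2224$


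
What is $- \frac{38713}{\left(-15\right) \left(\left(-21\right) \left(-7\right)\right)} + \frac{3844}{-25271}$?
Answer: $\frac{969840203}{55722555} \approx 17.405$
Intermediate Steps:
$- \frac{38713}{\left(-15\right) \left(\left(-21\right) \left(-7\right)\right)} + \frac{3844}{-25271} = - \frac{38713}{\left(-15\right) 147} + 3844 \left(- \frac{1}{25271}\right) = - \frac{38713}{-2205} - \frac{3844}{25271} = \left(-38713\right) \left(- \frac{1}{2205}\right) - \frac{3844}{25271} = \frac{38713}{2205} - \frac{3844}{25271} = \frac{969840203}{55722555}$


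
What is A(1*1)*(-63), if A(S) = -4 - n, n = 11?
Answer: 945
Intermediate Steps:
A(S) = -15 (A(S) = -4 - 1*11 = -4 - 11 = -15)
A(1*1)*(-63) = -15*(-63) = 945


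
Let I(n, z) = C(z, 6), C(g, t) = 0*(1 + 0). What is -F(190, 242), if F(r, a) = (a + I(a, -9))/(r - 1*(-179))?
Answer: -242/369 ≈ -0.65583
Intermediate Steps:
C(g, t) = 0 (C(g, t) = 0*1 = 0)
I(n, z) = 0
F(r, a) = a/(179 + r) (F(r, a) = (a + 0)/(r - 1*(-179)) = a/(r + 179) = a/(179 + r))
-F(190, 242) = -242/(179 + 190) = -242/369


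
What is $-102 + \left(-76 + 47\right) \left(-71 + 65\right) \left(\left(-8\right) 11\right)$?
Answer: $-15414$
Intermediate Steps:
$-102 + \left(-76 + 47\right) \left(-71 + 65\right) \left(\left(-8\right) 11\right) = -102 + \left(-29\right) \left(-6\right) \left(-88\right) = -102 + 174 \left(-88\right) = -102 - 15312 = -15414$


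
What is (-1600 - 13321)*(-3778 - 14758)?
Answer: 276575656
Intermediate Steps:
(-1600 - 13321)*(-3778 - 14758) = -14921*(-18536) = 276575656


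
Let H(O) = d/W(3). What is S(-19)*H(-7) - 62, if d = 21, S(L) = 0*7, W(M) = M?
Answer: -62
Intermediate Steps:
S(L) = 0
H(O) = 7 (H(O) = 21/3 = 21*(⅓) = 7)
S(-19)*H(-7) - 62 = 0*7 - 62 = 0 - 62 = -62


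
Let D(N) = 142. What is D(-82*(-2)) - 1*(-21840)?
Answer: 21982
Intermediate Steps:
D(-82*(-2)) - 1*(-21840) = 142 - 1*(-21840) = 142 + 21840 = 21982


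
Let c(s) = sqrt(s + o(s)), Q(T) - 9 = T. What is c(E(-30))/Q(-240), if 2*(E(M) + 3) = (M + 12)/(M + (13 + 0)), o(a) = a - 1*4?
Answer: -2*I*sqrt(646)/3927 ≈ -0.012945*I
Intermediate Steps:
o(a) = -4 + a (o(a) = a - 4 = -4 + a)
Q(T) = 9 + T
E(M) = -3 + (12 + M)/(2*(13 + M)) (E(M) = -3 + ((M + 12)/(M + (13 + 0)))/2 = -3 + ((12 + M)/(M + 13))/2 = -3 + ((12 + M)/(13 + M))/2 = -3 + (12 + M)/(2*(13 + M)))
c(s) = sqrt(-4 + 2*s) (c(s) = sqrt(s + (-4 + s)) = sqrt(-4 + 2*s))
c(E(-30))/Q(-240) = sqrt(-4 + 2*((-66 - 5*(-30))/(2*(13 - 30))))/(9 - 240) = sqrt(-4 + 2*((1/2)*(-66 + 150)/(-17)))/(-231) = sqrt(-4 + 2*((1/2)*(-1/17)*84))*(-1/231) = sqrt(-4 + 2*(-42/17))*(-1/231) = sqrt(-4 - 84/17)*(-1/231) = sqrt(-152/17)*(-1/231) = (2*I*sqrt(646)/17)*(-1/231) = -2*I*sqrt(646)/3927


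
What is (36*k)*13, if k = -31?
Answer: -14508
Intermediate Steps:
(36*k)*13 = (36*(-31))*13 = -1116*13 = -14508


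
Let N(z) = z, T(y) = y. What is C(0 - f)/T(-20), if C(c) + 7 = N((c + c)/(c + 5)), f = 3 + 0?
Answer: ½ ≈ 0.50000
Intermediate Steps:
f = 3
C(c) = -7 + 2*c/(5 + c) (C(c) = -7 + (c + c)/(c + 5) = -7 + (2*c)/(5 + c) = -7 + 2*c/(5 + c))
C(0 - f)/T(-20) = (5*(-7 - (0 - 1*3))/(5 + (0 - 1*3)))/(-20) = (5*(-7 - (0 - 3))/(5 + (0 - 3)))*(-1/20) = (5*(-7 - 1*(-3))/(5 - 3))*(-1/20) = (5*(-7 + 3)/2)*(-1/20) = (5*(½)*(-4))*(-1/20) = -10*(-1/20) = ½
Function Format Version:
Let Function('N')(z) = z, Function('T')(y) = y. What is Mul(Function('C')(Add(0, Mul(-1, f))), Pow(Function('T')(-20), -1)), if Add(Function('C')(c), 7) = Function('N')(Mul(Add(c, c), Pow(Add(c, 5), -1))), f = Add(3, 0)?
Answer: Rational(1, 2) ≈ 0.50000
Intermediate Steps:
f = 3
Function('C')(c) = Add(-7, Mul(2, c, Pow(Add(5, c), -1))) (Function('C')(c) = Add(-7, Mul(Add(c, c), Pow(Add(c, 5), -1))) = Add(-7, Mul(Mul(2, c), Pow(Add(5, c), -1))) = Add(-7, Mul(2, c, Pow(Add(5, c), -1))))
Mul(Function('C')(Add(0, Mul(-1, f))), Pow(Function('T')(-20), -1)) = Mul(Mul(5, Pow(Add(5, Add(0, Mul(-1, 3))), -1), Add(-7, Mul(-1, Add(0, Mul(-1, 3))))), Pow(-20, -1)) = Mul(Mul(5, Pow(Add(5, Add(0, -3)), -1), Add(-7, Mul(-1, Add(0, -3)))), Rational(-1, 20)) = Mul(Mul(5, Pow(Add(5, -3), -1), Add(-7, Mul(-1, -3))), Rational(-1, 20)) = Mul(Mul(5, Pow(2, -1), Add(-7, 3)), Rational(-1, 20)) = Mul(Mul(5, Rational(1, 2), -4), Rational(-1, 20)) = Mul(-10, Rational(-1, 20)) = Rational(1, 2)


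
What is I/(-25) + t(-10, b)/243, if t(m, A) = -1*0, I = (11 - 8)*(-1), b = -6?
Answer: 3/25 ≈ 0.12000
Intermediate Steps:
I = -3 (I = 3*(-1) = -3)
t(m, A) = 0
I/(-25) + t(-10, b)/243 = -3/(-25) + 0/243 = -3*(-1/25) + 0*(1/243) = 3/25 + 0 = 3/25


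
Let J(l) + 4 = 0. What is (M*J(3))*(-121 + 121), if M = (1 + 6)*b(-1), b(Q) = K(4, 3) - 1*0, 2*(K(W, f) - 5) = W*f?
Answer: 0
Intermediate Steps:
J(l) = -4 (J(l) = -4 + 0 = -4)
K(W, f) = 5 + W*f/2 (K(W, f) = 5 + (W*f)/2 = 5 + W*f/2)
b(Q) = 11 (b(Q) = (5 + (½)*4*3) - 1*0 = (5 + 6) + 0 = 11 + 0 = 11)
M = 77 (M = (1 + 6)*11 = 7*11 = 77)
(M*J(3))*(-121 + 121) = (77*(-4))*(-121 + 121) = -308*0 = 0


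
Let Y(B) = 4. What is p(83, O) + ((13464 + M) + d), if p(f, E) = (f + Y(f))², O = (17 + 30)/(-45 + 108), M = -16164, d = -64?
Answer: 4805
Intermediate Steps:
O = 47/63 ≈ 0.74603
p(f, E) = (4 + f)² (p(f, E) = (f + 4)² = (4 + f)²)
p(83, O) + ((13464 + M) + d) = (4 + 83)² + ((13464 - 16164) - 64) = 87² + (-2700 - 64) = 7569 - 2764 = 4805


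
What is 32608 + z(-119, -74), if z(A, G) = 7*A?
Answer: 31775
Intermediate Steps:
32608 + z(-119, -74) = 32608 + 7*(-119) = 32608 - 833 = 31775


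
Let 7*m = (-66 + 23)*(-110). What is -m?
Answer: -4730/7 ≈ -675.71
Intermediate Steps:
m = 4730/7 (m = ((-66 + 23)*(-110))/7 = (-43*(-110))/7 = (1/7)*4730 = 4730/7 ≈ 675.71)
-m = -1*4730/7 = -4730/7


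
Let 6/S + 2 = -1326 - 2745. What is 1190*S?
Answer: -7140/4073 ≈ -1.7530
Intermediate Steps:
S = -6/4073 (S = 6/(-2 + (-1326 - 2745)) = 6/(-2 - 4071) = 6/(-4073) = 6*(-1/4073) = -6/4073 ≈ -0.0014731)
1190*S = 1190*(-6/4073) = -7140/4073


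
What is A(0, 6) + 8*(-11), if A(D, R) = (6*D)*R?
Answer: -88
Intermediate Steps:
A(D, R) = 6*D*R
A(0, 6) + 8*(-11) = 6*0*6 + 8*(-11) = 0 - 88 = -88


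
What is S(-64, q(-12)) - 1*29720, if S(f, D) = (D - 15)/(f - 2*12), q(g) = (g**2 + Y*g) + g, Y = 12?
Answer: -2615333/88 ≈ -29720.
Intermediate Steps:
q(g) = g**2 + 13*g (q(g) = (g**2 + 12*g) + g = g**2 + 13*g)
S(f, D) = (-15 + D)/(-24 + f) (S(f, D) = (-15 + D)/(f - 24) = (-15 + D)/(-24 + f))
S(-64, q(-12)) - 1*29720 = (-15 - 12*(13 - 12))/(-24 - 64) - 1*29720 = (-15 - 12*1)/(-88) - 29720 = -(-15 - 12)/88 - 29720 = -1/88*(-27) - 29720 = 27/88 - 29720 = -2615333/88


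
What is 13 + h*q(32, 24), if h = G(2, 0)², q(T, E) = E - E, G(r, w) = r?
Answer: 13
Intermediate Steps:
q(T, E) = 0
h = 4 (h = 2² = 4)
13 + h*q(32, 24) = 13 + 4*0 = 13 + 0 = 13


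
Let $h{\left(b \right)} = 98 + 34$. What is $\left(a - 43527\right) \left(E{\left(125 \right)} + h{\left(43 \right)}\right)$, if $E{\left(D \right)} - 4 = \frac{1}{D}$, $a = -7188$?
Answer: $- \frac{172441143}{25} \approx -6.8976 \cdot 10^{6}$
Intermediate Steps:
$h{\left(b \right)} = 132$
$E{\left(D \right)} = 4 + \frac{1}{D}$
$\left(a - 43527\right) \left(E{\left(125 \right)} + h{\left(43 \right)}\right) = \left(-7188 - 43527\right) \left(\left(4 + \frac{1}{125}\right) + 132\right) = - 50715 \left(\left(4 + \frac{1}{125}\right) + 132\right) = - 50715 \left(\frac{501}{125} + 132\right) = \left(-50715\right) \frac{17001}{125} = - \frac{172441143}{25}$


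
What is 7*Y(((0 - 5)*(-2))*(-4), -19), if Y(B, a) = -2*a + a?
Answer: 133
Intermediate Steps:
Y(B, a) = -a
7*Y(((0 - 5)*(-2))*(-4), -19) = 7*(-1*(-19)) = 7*19 = 133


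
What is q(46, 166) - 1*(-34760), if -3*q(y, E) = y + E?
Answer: 104068/3 ≈ 34689.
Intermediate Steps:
q(y, E) = -E/3 - y/3 (q(y, E) = -(y + E)/3 = -(E + y)/3 = -E/3 - y/3)
q(46, 166) - 1*(-34760) = (-⅓*166 - ⅓*46) - 1*(-34760) = (-166/3 - 46/3) + 34760 = -212/3 + 34760 = 104068/3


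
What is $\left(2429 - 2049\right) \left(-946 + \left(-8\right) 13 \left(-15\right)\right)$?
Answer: $233320$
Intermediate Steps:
$\left(2429 - 2049\right) \left(-946 + \left(-8\right) 13 \left(-15\right)\right) = 380 \left(-946 - -1560\right) = 380 \left(-946 + 1560\right) = 380 \cdot 614 = 233320$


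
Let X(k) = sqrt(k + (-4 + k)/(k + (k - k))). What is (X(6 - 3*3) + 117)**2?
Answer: (351 + I*sqrt(6))**2/9 ≈ 13688.0 + 191.06*I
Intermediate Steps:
X(k) = sqrt(k + (-4 + k)/k) (X(k) = sqrt(k + (-4 + k)/(k + 0)) = sqrt(k + (-4 + k)/k))
(X(6 - 3*3) + 117)**2 = (sqrt(1 + (6 - 3*3) - 4/(6 - 3*3)) + 117)**2 = (sqrt(1 + (6 - 9) - 4/(6 - 9)) + 117)**2 = (sqrt(1 - 3 - 4/(-3)) + 117)**2 = (sqrt(1 - 3 - 4*(-1/3)) + 117)**2 = (sqrt(1 - 3 + 4/3) + 117)**2 = (sqrt(-2/3) + 117)**2 = (I*sqrt(6)/3 + 117)**2 = (117 + I*sqrt(6)/3)**2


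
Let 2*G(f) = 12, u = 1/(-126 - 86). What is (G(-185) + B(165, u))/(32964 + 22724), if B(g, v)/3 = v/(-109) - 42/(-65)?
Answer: 11923923/83644489760 ≈ 0.00014255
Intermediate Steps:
u = -1/212 (u = 1/(-212) = -1/212 ≈ -0.0047170)
B(g, v) = 126/65 - 3*v/109 (B(g, v) = 3*(v/(-109) - 42/(-65)) = 3*(v*(-1/109) - 42*(-1/65)) = 3*(-v/109 + 42/65) = 3*(42/65 - v/109) = 126/65 - 3*v/109)
G(f) = 6 (G(f) = (½)*12 = 6)
(G(-185) + B(165, u))/(32964 + 22724) = (6 + (126/65 - 3/109*(-1/212)))/(32964 + 22724) = (6 + (126/65 + 3/23108))/55688 = (6 + 2911803/1502020)*(1/55688) = (11923923/1502020)*(1/55688) = 11923923/83644489760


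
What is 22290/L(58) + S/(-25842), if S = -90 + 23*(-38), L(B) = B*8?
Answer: 144116369/2997672 ≈ 48.076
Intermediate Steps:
L(B) = 8*B
S = -964 (S = -90 - 874 = -964)
22290/L(58) + S/(-25842) = 22290/((8*58)) - 964/(-25842) = 22290/464 - 964*(-1/25842) = 22290*(1/464) + 482/12921 = 11145/232 + 482/12921 = 144116369/2997672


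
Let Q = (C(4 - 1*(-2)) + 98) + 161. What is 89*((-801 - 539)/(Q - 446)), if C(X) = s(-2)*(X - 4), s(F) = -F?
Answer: 119260/183 ≈ 651.69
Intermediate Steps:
C(X) = -8 + 2*X (C(X) = (-1*(-2))*(X - 4) = 2*(-4 + X) = -8 + 2*X)
Q = 263 (Q = ((-8 + 2*(4 - 1*(-2))) + 98) + 161 = ((-8 + 2*(4 + 2)) + 98) + 161 = ((-8 + 2*6) + 98) + 161 = ((-8 + 12) + 98) + 161 = (4 + 98) + 161 = 102 + 161 = 263)
89*((-801 - 539)/(Q - 446)) = 89*((-801 - 539)/(263 - 446)) = 89*(-1340/(-183)) = 89*(-1340*(-1/183)) = 89*(1340/183) = 119260/183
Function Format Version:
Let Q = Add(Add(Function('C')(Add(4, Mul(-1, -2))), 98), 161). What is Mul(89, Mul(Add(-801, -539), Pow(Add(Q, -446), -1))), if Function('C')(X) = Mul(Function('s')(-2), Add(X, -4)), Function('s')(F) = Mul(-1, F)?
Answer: Rational(119260, 183) ≈ 651.69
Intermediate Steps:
Function('C')(X) = Add(-8, Mul(2, X)) (Function('C')(X) = Mul(Mul(-1, -2), Add(X, -4)) = Mul(2, Add(-4, X)) = Add(-8, Mul(2, X)))
Q = 263 (Q = Add(Add(Add(-8, Mul(2, Add(4, Mul(-1, -2)))), 98), 161) = Add(Add(Add(-8, Mul(2, Add(4, 2))), 98), 161) = Add(Add(Add(-8, Mul(2, 6)), 98), 161) = Add(Add(Add(-8, 12), 98), 161) = Add(Add(4, 98), 161) = Add(102, 161) = 263)
Mul(89, Mul(Add(-801, -539), Pow(Add(Q, -446), -1))) = Mul(89, Mul(Add(-801, -539), Pow(Add(263, -446), -1))) = Mul(89, Mul(-1340, Pow(-183, -1))) = Mul(89, Mul(-1340, Rational(-1, 183))) = Mul(89, Rational(1340, 183)) = Rational(119260, 183)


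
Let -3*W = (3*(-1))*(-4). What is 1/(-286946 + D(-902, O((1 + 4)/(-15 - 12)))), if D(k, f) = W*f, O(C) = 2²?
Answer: -1/286962 ≈ -3.4848e-6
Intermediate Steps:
O(C) = 4
W = -4 (W = -3*(-1)*(-4)/3 = -(-1)*(-4) = -⅓*12 = -4)
D(k, f) = -4*f
1/(-286946 + D(-902, O((1 + 4)/(-15 - 12)))) = 1/(-286946 - 4*4) = 1/(-286946 - 16) = 1/(-286962) = -1/286962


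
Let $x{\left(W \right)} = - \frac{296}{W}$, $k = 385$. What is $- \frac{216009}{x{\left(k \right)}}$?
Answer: $\frac{83163465}{296} \approx 2.8096 \cdot 10^{5}$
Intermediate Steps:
$- \frac{216009}{x{\left(k \right)}} = - \frac{216009}{\left(-296\right) \frac{1}{385}} = - \frac{216009}{- \frac{296}{385}} = \left(-216009\right) \left(- \frac{385}{296}\right) = \frac{83163465}{296}$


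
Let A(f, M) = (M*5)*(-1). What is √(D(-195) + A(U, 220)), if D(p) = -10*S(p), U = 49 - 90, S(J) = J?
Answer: 5*√34 ≈ 29.155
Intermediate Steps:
U = -41
D(p) = -10*p
A(f, M) = -5*M (A(f, M) = (5*M)*(-1) = -5*M)
√(D(-195) + A(U, 220)) = √(-10*(-195) - 5*220) = √(1950 - 1100) = √850 = 5*√34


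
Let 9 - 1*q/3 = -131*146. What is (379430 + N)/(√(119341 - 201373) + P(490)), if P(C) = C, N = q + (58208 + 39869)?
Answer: 65526720/80533 - 534912*I*√5127/80533 ≈ 813.66 - 475.6*I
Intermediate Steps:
q = 57405 (q = 27 - (-393)*146 = 27 - 3*(-19126) = 27 + 57378 = 57405)
N = 155482 (N = 57405 + (58208 + 39869) = 57405 + 98077 = 155482)
(379430 + N)/(√(119341 - 201373) + P(490)) = (379430 + 155482)/(√(119341 - 201373) + 490) = 534912/(√(-82032) + 490) = 534912/(4*I*√5127 + 490) = 534912/(490 + 4*I*√5127)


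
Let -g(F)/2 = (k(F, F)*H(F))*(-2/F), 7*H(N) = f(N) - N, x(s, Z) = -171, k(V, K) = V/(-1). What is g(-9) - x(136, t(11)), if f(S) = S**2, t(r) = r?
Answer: 837/7 ≈ 119.57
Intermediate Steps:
k(V, K) = -V (k(V, K) = V*(-1) = -V)
H(N) = -N/7 + N**2/7 (H(N) = (N**2 - N)/7 = -N/7 + N**2/7)
g(F) = -4*F*(-1 + F)/7 (g(F) = -2*(-F)*(F*(-1 + F)/7)*(-2/F) = -2*(-F**2*(-1 + F)/7)*(-2/F) = -4*F*(-1 + F)/7)
g(-9) - x(136, t(11)) = (4/7)*(-9)*(1 - 1*(-9)) - 1*(-171) = (4/7)*(-9)*(1 + 9) + 171 = (4/7)*(-9)*10 + 171 = -360/7 + 171 = 837/7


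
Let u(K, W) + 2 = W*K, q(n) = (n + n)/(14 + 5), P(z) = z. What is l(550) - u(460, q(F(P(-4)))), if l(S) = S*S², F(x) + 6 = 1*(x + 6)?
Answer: 3161128718/19 ≈ 1.6638e+8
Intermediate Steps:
F(x) = x (F(x) = -6 + 1*(x + 6) = -6 + 1*(6 + x) = -6 + (6 + x) = x)
q(n) = 2*n/19 (q(n) = (2*n)/19 = (2*n)*(1/19) = 2*n/19)
u(K, W) = -2 + K*W (u(K, W) = -2 + W*K = -2 + K*W)
l(S) = S³
l(550) - u(460, q(F(P(-4)))) = 550³ - (-2 + 460*((2/19)*(-4))) = 166375000 - (-2 + 460*(-8/19)) = 166375000 - (-2 - 3680/19) = 166375000 - 1*(-3718/19) = 166375000 + 3718/19 = 3161128718/19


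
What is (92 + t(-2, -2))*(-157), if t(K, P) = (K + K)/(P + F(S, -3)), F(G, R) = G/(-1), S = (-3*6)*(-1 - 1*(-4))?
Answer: -187615/13 ≈ -14432.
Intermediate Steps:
S = -54 (S = -18*(-1 + 4) = -18*3 = -54)
F(G, R) = -G (F(G, R) = G*(-1) = -G)
t(K, P) = 2*K/(54 + P) (t(K, P) = (K + K)/(P - 1*(-54)) = (2*K)/(P + 54) = (2*K)/(54 + P) = 2*K/(54 + P))
(92 + t(-2, -2))*(-157) = (92 + 2*(-2)/(54 - 2))*(-157) = (92 + 2*(-2)/52)*(-157) = (92 + 2*(-2)*(1/52))*(-157) = (92 - 1/13)*(-157) = (1195/13)*(-157) = -187615/13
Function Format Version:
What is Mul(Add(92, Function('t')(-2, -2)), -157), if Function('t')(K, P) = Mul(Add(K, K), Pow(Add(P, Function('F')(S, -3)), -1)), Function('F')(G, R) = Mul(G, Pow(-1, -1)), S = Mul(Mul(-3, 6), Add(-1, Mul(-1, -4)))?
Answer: Rational(-187615, 13) ≈ -14432.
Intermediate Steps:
S = -54 (S = Mul(-18, Add(-1, 4)) = Mul(-18, 3) = -54)
Function('F')(G, R) = Mul(-1, G) (Function('F')(G, R) = Mul(G, -1) = Mul(-1, G))
Function('t')(K, P) = Mul(2, K, Pow(Add(54, P), -1)) (Function('t')(K, P) = Mul(Add(K, K), Pow(Add(P, Mul(-1, -54)), -1)) = Mul(Mul(2, K), Pow(Add(P, 54), -1)) = Mul(Mul(2, K), Pow(Add(54, P), -1)) = Mul(2, K, Pow(Add(54, P), -1)))
Mul(Add(92, Function('t')(-2, -2)), -157) = Mul(Add(92, Mul(2, -2, Pow(Add(54, -2), -1))), -157) = Mul(Add(92, Mul(2, -2, Pow(52, -1))), -157) = Mul(Add(92, Mul(2, -2, Rational(1, 52))), -157) = Mul(Add(92, Rational(-1, 13)), -157) = Mul(Rational(1195, 13), -157) = Rational(-187615, 13)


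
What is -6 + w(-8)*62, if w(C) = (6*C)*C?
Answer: 23802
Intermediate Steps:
w(C) = 6*C**2
-6 + w(-8)*62 = -6 + (6*(-8)**2)*62 = -6 + (6*64)*62 = -6 + 384*62 = -6 + 23808 = 23802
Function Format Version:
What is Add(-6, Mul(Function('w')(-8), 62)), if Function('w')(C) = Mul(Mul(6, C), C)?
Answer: 23802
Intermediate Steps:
Function('w')(C) = Mul(6, Pow(C, 2))
Add(-6, Mul(Function('w')(-8), 62)) = Add(-6, Mul(Mul(6, Pow(-8, 2)), 62)) = Add(-6, Mul(Mul(6, 64), 62)) = Add(-6, Mul(384, 62)) = Add(-6, 23808) = 23802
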